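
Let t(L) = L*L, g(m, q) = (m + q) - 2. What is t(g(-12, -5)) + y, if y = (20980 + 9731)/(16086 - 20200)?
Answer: 1454443/4114 ≈ 353.54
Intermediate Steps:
g(m, q) = -2 + m + q
t(L) = L²
y = -30711/4114 (y = 30711/(-4114) = 30711*(-1/4114) = -30711/4114 ≈ -7.4650)
t(g(-12, -5)) + y = (-2 - 12 - 5)² - 30711/4114 = (-19)² - 30711/4114 = 361 - 30711/4114 = 1454443/4114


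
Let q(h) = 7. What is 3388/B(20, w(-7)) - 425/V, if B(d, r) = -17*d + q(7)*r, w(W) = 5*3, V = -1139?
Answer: -221121/15745 ≈ -14.044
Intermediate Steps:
w(W) = 15
B(d, r) = -17*d + 7*r
3388/B(20, w(-7)) - 425/V = 3388/(-17*20 + 7*15) - 425/(-1139) = 3388/(-340 + 105) - 425*(-1/1139) = 3388/(-235) + 25/67 = 3388*(-1/235) + 25/67 = -3388/235 + 25/67 = -221121/15745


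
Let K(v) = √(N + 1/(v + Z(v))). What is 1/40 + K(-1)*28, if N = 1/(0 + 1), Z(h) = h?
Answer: 1/40 + 14*√2 ≈ 19.824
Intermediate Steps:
N = 1 (N = 1/1 = 1)
K(v) = √(1 + 1/(2*v)) (K(v) = √(1 + 1/(v + v)) = √(1 + 1/(2*v)))
1/40 + K(-1)*28 = 1/40 + (√(4 + 2/(-1))/2)*28 = 1/40 + (√(4 + 2*(-1))/2)*28 = 1/40 + (√(4 - 2)/2)*28 = 1/40 + (√2/2)*28 = 1/40 + 14*√2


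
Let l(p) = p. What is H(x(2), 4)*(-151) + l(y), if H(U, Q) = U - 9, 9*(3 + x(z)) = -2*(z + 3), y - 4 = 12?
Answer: 17962/9 ≈ 1995.8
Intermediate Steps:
y = 16 (y = 4 + 12 = 16)
x(z) = -11/3 - 2*z/9 (x(z) = -3 + (-2*(z + 3))/9 = -3 + (-2*(3 + z))/9 = -3 + (-6 - 2*z)/9 = -3 + (-⅔ - 2*z/9) = -11/3 - 2*z/9)
H(U, Q) = -9 + U
H(x(2), 4)*(-151) + l(y) = (-9 + (-11/3 - 2/9*2))*(-151) + 16 = (-9 + (-11/3 - 4/9))*(-151) + 16 = (-9 - 37/9)*(-151) + 16 = -118/9*(-151) + 16 = 17818/9 + 16 = 17962/9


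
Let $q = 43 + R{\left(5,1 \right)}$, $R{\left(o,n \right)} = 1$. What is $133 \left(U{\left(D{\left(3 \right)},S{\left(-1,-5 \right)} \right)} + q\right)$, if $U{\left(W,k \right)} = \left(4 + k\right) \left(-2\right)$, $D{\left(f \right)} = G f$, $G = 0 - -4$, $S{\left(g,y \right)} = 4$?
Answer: $3724$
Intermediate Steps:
$G = 4$ ($G = 0 + 4 = 4$)
$D{\left(f \right)} = 4 f$
$U{\left(W,k \right)} = -8 - 2 k$
$q = 44$ ($q = 43 + 1 = 44$)
$133 \left(U{\left(D{\left(3 \right)},S{\left(-1,-5 \right)} \right)} + q\right) = 133 \left(\left(-8 - 8\right) + 44\right) = 133 \left(-16 + 44\right) = 133 \cdot 28 = 3724$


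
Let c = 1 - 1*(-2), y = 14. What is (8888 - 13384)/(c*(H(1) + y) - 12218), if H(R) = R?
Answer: 4496/12173 ≈ 0.36934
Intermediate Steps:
c = 3 (c = 1 + 2 = 3)
(8888 - 13384)/(c*(H(1) + y) - 12218) = (8888 - 13384)/(3*(1 + 14) - 12218) = -4496/(3*15 - 12218) = -4496/(45 - 12218) = -4496/(-12173) = -4496*(-1/12173) = 4496/12173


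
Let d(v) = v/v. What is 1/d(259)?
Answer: 1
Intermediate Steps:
d(v) = 1
1/d(259) = 1/1 = 1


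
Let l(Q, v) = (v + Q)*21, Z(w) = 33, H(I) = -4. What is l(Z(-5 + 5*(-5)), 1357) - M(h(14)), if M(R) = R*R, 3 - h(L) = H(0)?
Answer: 29141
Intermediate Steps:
l(Q, v) = 21*Q + 21*v (l(Q, v) = (Q + v)*21 = 21*Q + 21*v)
h(L) = 7 (h(L) = 3 - 1*(-4) = 3 + 4 = 7)
M(R) = R²
l(Z(-5 + 5*(-5)), 1357) - M(h(14)) = (21*33 + 21*1357) - 1*7² = (693 + 28497) - 1*49 = 29190 - 49 = 29141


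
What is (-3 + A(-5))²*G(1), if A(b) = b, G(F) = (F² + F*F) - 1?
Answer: 64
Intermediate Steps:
G(F) = -1 + 2*F² (G(F) = (F² + F²) - 1 = 2*F² - 1 = -1 + 2*F²)
(-3 + A(-5))²*G(1) = (-3 - 5)²*(-1 + 2*1²) = (-8)²*(-1 + 2*1) = 64*(-1 + 2) = 64*1 = 64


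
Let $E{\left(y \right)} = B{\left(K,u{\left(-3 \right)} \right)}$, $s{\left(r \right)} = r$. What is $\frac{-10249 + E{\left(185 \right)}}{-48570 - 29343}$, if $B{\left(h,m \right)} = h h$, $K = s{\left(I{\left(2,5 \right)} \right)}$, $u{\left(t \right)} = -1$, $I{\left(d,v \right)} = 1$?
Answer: $\frac{3416}{25971} \approx 0.13153$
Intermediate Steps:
$K = 1$
$B{\left(h,m \right)} = h^{2}$
$E{\left(y \right)} = 1$ ($E{\left(y \right)} = 1^{2} = 1$)
$\frac{-10249 + E{\left(185 \right)}}{-48570 - 29343} = \frac{-10249 + 1}{-48570 - 29343} = - \frac{10248}{-77913} = \left(-10248\right) \left(- \frac{1}{77913}\right) = \frac{3416}{25971}$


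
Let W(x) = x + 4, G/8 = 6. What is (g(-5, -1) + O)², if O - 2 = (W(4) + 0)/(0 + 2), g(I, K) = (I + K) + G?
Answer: 2304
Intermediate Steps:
G = 48 (G = 8*6 = 48)
g(I, K) = 48 + I + K (g(I, K) = (I + K) + 48 = 48 + I + K)
W(x) = 4 + x
O = 6 (O = 2 + ((4 + 4) + 0)/(0 + 2) = 2 + (8 + 0)/2 = 2 + (½)*8 = 2 + 4 = 6)
(g(-5, -1) + O)² = ((48 - 5 - 1) + 6)² = (42 + 6)² = 48² = 2304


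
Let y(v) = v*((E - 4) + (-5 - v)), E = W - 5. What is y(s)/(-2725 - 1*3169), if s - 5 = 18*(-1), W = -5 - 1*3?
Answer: -117/5894 ≈ -0.019851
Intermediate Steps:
W = -8 (W = -5 - 3 = -8)
E = -13 (E = -8 - 5 = -13)
s = -13 (s = 5 + 18*(-1) = 5 - 18 = -13)
y(v) = v*(-22 - v) (y(v) = v*((-13 - 4) + (-5 - v)) = v*(-17 + (-5 - v)) = v*(-22 - v))
y(s)/(-2725 - 1*3169) = (-1*(-13)*(22 - 13))/(-2725 - 1*3169) = (-1*(-13)*9)/(-2725 - 3169) = 117/(-5894) = 117*(-1/5894) = -117/5894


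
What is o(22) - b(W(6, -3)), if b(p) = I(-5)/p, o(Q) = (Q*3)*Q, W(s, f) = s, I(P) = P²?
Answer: 8687/6 ≈ 1447.8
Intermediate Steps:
o(Q) = 3*Q² (o(Q) = (3*Q)*Q = 3*Q²)
b(p) = 25/p (b(p) = (-5)²/p = 25/p)
o(22) - b(W(6, -3)) = 3*22² - 25/6 = 3*484 - 25/6 = 1452 - 1*25/6 = 1452 - 25/6 = 8687/6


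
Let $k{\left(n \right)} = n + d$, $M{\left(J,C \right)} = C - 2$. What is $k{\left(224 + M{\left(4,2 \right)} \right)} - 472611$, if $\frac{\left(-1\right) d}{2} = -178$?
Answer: $-472031$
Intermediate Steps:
$d = 356$ ($d = \left(-2\right) \left(-178\right) = 356$)
$M{\left(J,C \right)} = -2 + C$
$k{\left(n \right)} = 356 + n$ ($k{\left(n \right)} = n + 356 = 356 + n$)
$k{\left(224 + M{\left(4,2 \right)} \right)} - 472611 = \left(356 + \left(224 + \left(-2 + 2\right)\right)\right) - 472611 = \left(356 + \left(224 + 0\right)\right) - 472611 = \left(356 + 224\right) - 472611 = 580 - 472611 = -472031$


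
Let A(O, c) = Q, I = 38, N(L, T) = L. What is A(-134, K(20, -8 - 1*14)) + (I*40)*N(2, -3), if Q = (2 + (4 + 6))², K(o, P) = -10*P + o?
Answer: 3184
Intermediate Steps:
K(o, P) = o - 10*P
Q = 144 (Q = (2 + 10)² = 12² = 144)
A(O, c) = 144
A(-134, K(20, -8 - 1*14)) + (I*40)*N(2, -3) = 144 + (38*40)*2 = 144 + 1520*2 = 144 + 3040 = 3184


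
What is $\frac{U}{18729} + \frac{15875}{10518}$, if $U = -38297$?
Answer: $- \frac{35161657}{65663874} \approx -0.53548$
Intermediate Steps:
$\frac{U}{18729} + \frac{15875}{10518} = - \frac{38297}{18729} + \frac{15875}{10518} = - \frac{35161657}{65663874}$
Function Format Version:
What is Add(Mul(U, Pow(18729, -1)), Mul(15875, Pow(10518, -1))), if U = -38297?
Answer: Rational(-35161657, 65663874) ≈ -0.53548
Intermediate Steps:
Add(Mul(U, Pow(18729, -1)), Mul(15875, Pow(10518, -1))) = Add(Mul(-38297, Pow(18729, -1)), Mul(15875, Pow(10518, -1))) = Add(Mul(-38297, Rational(1, 18729)), Mul(15875, Rational(1, 10518))) = Add(Rational(-38297, 18729), Rational(15875, 10518)) = Rational(-35161657, 65663874)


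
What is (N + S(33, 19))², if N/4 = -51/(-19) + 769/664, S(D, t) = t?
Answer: 11750776801/9947716 ≈ 1181.3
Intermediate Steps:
N = 48475/3154 (N = 4*(-51/(-19) + 769/664) = 4*(-51*(-1/19) + 769*(1/664)) = 4*(51/19 + 769/664) = 4*(48475/12616) = 48475/3154 ≈ 15.369)
(N + S(33, 19))² = (48475/3154 + 19)² = (108401/3154)² = 11750776801/9947716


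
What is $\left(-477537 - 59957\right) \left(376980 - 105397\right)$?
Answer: $-145974233002$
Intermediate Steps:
$\left(-477537 - 59957\right) \left(376980 - 105397\right) = \left(-537494\right) 271583 = -145974233002$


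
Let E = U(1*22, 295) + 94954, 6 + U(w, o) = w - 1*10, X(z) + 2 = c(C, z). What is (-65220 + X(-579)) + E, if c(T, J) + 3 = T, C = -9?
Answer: 29726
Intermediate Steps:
c(T, J) = -3 + T
X(z) = -14 (X(z) = -2 + (-3 - 9) = -2 - 12 = -14)
U(w, o) = -16 + w (U(w, o) = -6 + (w - 1*10) = -6 + (w - 10) = -6 + (-10 + w) = -16 + w)
E = 94960 (E = (-16 + 1*22) + 94954 = (-16 + 22) + 94954 = 6 + 94954 = 94960)
(-65220 + X(-579)) + E = (-65220 - 14) + 94960 = -65234 + 94960 = 29726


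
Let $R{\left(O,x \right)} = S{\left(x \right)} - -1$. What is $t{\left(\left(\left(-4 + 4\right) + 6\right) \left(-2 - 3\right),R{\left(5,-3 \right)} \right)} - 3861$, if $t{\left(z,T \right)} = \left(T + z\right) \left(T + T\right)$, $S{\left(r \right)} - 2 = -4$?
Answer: $-3799$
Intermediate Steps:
$S{\left(r \right)} = -2$ ($S{\left(r \right)} = 2 - 4 = -2$)
$R{\left(O,x \right)} = -1$ ($R{\left(O,x \right)} = -2 - -1 = -2 + 1 = -1$)
$t{\left(z,T \right)} = 2 T \left(T + z\right)$ ($t{\left(z,T \right)} = \left(T + z\right) 2 T = 2 T \left(T + z\right)$)
$t{\left(\left(\left(-4 + 4\right) + 6\right) \left(-2 - 3\right),R{\left(5,-3 \right)} \right)} - 3861 = 2 \left(-1\right) \left(-1 + \left(\left(-4 + 4\right) + 6\right) \left(-2 - 3\right)\right) - 3861 = 2 \left(-1\right) \left(-1 + \left(0 + 6\right) \left(-5\right)\right) - 3861 = 2 \left(-1\right) \left(-1 + 6 \left(-5\right)\right) - 3861 = 2 \left(-1\right) \left(-1 - 30\right) - 3861 = 2 \left(-1\right) \left(-31\right) - 3861 = 62 - 3861 = -3799$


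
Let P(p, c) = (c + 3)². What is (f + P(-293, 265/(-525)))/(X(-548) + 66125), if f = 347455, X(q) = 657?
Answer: 3830760019/736271550 ≈ 5.2029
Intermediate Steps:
P(p, c) = (3 + c)²
(f + P(-293, 265/(-525)))/(X(-548) + 66125) = (347455 + (3 + 265/(-525))²)/(657 + 66125) = (347455 + (3 + 265*(-1/525))²)/66782 = (347455 + (3 - 53/105)²)*(1/66782) = (347455 + (262/105)²)*(1/66782) = (347455 + 68644/11025)*(1/66782) = (3830760019/11025)*(1/66782) = 3830760019/736271550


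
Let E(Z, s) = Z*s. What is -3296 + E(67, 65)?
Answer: 1059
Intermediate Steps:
-3296 + E(67, 65) = -3296 + 67*65 = -3296 + 4355 = 1059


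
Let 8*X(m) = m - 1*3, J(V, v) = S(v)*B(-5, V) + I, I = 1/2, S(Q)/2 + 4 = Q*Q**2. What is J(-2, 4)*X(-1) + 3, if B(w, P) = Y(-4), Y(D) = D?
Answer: 971/4 ≈ 242.75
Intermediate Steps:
B(w, P) = -4
S(Q) = -8 + 2*Q**3 (S(Q) = -8 + 2*(Q*Q**2) = -8 + 2*Q**3)
I = 1/2 ≈ 0.50000
J(V, v) = 65/2 - 8*v**3 (J(V, v) = (-8 + 2*v**3)*(-4) + 1/2 = (32 - 8*v**3) + 1/2 = 65/2 - 8*v**3)
X(m) = -3/8 + m/8 (X(m) = (m - 1*3)/8 = (m - 3)/8 = (-3 + m)/8 = -3/8 + m/8)
J(-2, 4)*X(-1) + 3 = (65/2 - 8*4**3)*(-3/8 + (1/8)*(-1)) + 3 = (65/2 - 8*64)*(-3/8 - 1/8) + 3 = (65/2 - 512)*(-1/2) + 3 = -959/2*(-1/2) + 3 = 959/4 + 3 = 971/4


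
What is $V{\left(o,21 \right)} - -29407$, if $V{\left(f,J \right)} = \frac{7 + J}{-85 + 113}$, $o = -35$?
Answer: $29408$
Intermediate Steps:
$V{\left(f,J \right)} = \frac{1}{4} + \frac{J}{28}$ ($V{\left(f,J \right)} = \frac{7 + J}{28} = \left(7 + J\right) \frac{1}{28} = \frac{1}{4} + \frac{J}{28}$)
$V{\left(o,21 \right)} - -29407 = \left(\frac{1}{4} + \frac{1}{28} \cdot 21\right) - -29407 = \left(\frac{1}{4} + \frac{3}{4}\right) + 29407 = 1 + 29407 = 29408$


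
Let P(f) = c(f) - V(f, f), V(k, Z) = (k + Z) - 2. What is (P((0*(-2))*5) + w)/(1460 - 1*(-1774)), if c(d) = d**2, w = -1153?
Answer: -1151/3234 ≈ -0.35591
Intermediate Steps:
V(k, Z) = -2 + Z + k (V(k, Z) = (Z + k) - 2 = -2 + Z + k)
P(f) = 2 + f**2 - 2*f (P(f) = f**2 - (-2 + f + f) = f**2 - (-2 + 2*f) = f**2 + (2 - 2*f) = 2 + f**2 - 2*f)
(P((0*(-2))*5) + w)/(1460 - 1*(-1774)) = ((2 + ((0*(-2))*5)**2 - 2*0*(-2)*5) - 1153)/(1460 - 1*(-1774)) = ((2 + (0*5)**2 - 0*5) - 1153)/(1460 + 1774) = ((2 + 0**2 - 2*0) - 1153)/3234 = ((2 + 0 + 0) - 1153)*(1/3234) = (2 - 1153)*(1/3234) = -1151*1/3234 = -1151/3234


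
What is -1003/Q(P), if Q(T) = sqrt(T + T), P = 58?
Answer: -1003*sqrt(29)/58 ≈ -93.126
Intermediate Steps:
Q(T) = sqrt(2)*sqrt(T) (Q(T) = sqrt(2*T) = sqrt(2)*sqrt(T))
-1003/Q(P) = -1003*sqrt(29)/58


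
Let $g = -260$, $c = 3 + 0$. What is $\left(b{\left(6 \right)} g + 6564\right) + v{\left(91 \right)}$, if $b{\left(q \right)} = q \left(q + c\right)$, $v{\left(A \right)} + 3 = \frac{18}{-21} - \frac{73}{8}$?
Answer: $- \frac{419383}{56} \approx -7489.0$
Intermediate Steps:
$v{\left(A \right)} = - \frac{727}{56}$ ($v{\left(A \right)} = -3 + \left(\frac{18}{-21} - \frac{73}{8}\right) = -3 + \left(18 \left(- \frac{1}{21}\right) - \frac{73}{8}\right) = -3 - \frac{559}{56} = - \frac{727}{56}$)
$c = 3$
$b{\left(q \right)} = q \left(3 + q\right)$ ($b{\left(q \right)} = q \left(q + 3\right) = q \left(3 + q\right)$)
$\left(b{\left(6 \right)} g + 6564\right) + v{\left(91 \right)} = \left(6 \left(3 + 6\right) \left(-260\right) + 6564\right) - \frac{727}{56} = \left(6 \cdot 9 \left(-260\right) + 6564\right) - \frac{727}{56} = \left(54 \left(-260\right) + 6564\right) - \frac{727}{56} = \left(-14040 + 6564\right) - \frac{727}{56} = -7476 - \frac{727}{56} = - \frac{419383}{56}$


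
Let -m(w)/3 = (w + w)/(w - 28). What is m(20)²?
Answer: 225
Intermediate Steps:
m(w) = -6*w/(-28 + w) (m(w) = -3*(w + w)/(w - 28) = -3*2*w/(-28 + w) = -6*w/(-28 + w))
m(20)² = (-6*20/(-28 + 20))² = (-6*20/(-8))² = (-6*20*(-⅛))² = 15² = 225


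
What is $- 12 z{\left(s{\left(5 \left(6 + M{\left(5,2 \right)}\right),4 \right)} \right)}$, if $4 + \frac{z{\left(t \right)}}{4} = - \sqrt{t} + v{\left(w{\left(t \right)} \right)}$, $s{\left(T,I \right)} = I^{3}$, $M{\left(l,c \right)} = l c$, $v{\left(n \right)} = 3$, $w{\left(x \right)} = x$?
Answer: $432$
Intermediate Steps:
$M{\left(l,c \right)} = c l$
$z{\left(t \right)} = -4 - 4 \sqrt{t}$ ($z{\left(t \right)} = -16 + 4 \left(- \sqrt{t} + 3\right) = -16 + 4 \left(3 - \sqrt{t}\right) = -16 - \left(-12 + 4 \sqrt{t}\right) = -4 - 4 \sqrt{t}$)
$- 12 z{\left(s{\left(5 \left(6 + M{\left(5,2 \right)}\right),4 \right)} \right)} = - 12 \left(-4 - 4 \sqrt{4^{3}}\right) = - 12 \left(-4 - 4 \sqrt{64}\right) = - 12 \left(-4 - 32\right) = \left(-12\right) \left(-36\right) = 432$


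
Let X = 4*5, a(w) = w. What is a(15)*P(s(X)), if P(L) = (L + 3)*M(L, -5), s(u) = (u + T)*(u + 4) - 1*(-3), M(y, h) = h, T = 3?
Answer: -41850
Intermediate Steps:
X = 20
s(u) = 3 + (3 + u)*(4 + u) (s(u) = (u + 3)*(u + 4) - 1*(-3) = (3 + u)*(4 + u) + 3 = 3 + (3 + u)*(4 + u))
P(L) = -15 - 5*L (P(L) = (L + 3)*(-5) = (3 + L)*(-5) = -15 - 5*L)
a(15)*P(s(X)) = 15*(-15 - 5*(15 + 20² + 7*20)) = 15*(-15 - 5*(15 + 400 + 140)) = 15*(-15 - 5*555) = 15*(-15 - 2775) = 15*(-2790) = -41850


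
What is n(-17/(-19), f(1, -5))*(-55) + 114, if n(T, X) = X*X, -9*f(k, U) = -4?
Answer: 8354/81 ≈ 103.14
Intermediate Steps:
f(k, U) = 4/9 (f(k, U) = -1/9*(-4) = 4/9)
n(T, X) = X**2
n(-17/(-19), f(1, -5))*(-55) + 114 = (4/9)**2*(-55) + 114 = (16/81)*(-55) + 114 = -880/81 + 114 = 8354/81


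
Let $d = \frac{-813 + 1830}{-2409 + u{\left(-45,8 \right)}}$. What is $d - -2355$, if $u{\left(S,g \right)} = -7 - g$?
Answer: $\frac{1902501}{808} \approx 2354.6$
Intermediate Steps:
$d = - \frac{339}{808}$ ($d = \frac{-813 + 1830}{-2409 - 15} = \frac{1017}{-2409 - 15} = \frac{1017}{-2424} = 1017 \left(- \frac{1}{2424}\right) = - \frac{339}{808} \approx -0.41955$)
$d - -2355 = - \frac{339}{808} - -2355 = - \frac{339}{808} + 2355 = \frac{1902501}{808}$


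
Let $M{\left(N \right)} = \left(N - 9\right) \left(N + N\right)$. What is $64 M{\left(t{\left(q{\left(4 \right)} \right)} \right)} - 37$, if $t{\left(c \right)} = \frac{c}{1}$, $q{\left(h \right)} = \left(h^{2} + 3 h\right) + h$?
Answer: $94171$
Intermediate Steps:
$q{\left(h \right)} = h^{2} + 4 h$
$t{\left(c \right)} = c$ ($t{\left(c \right)} = c 1 = c$)
$M{\left(N \right)} = 2 N \left(-9 + N\right)$ ($M{\left(N \right)} = \left(-9 + N\right) 2 N = 2 N \left(-9 + N\right)$)
$64 M{\left(t{\left(q{\left(4 \right)} \right)} \right)} - 37 = 64 \cdot 2 \cdot 4 \left(4 + 4\right) \left(-9 + 4 \left(4 + 4\right)\right) - 37 = 64 \cdot 2 \cdot 4 \cdot 8 \left(-9 + 4 \cdot 8\right) - 37 = 64 \cdot 2 \cdot 32 \left(-9 + 32\right) - 37 = 64 \cdot 2 \cdot 32 \cdot 23 - 37 = 64 \cdot 1472 - 37 = 94208 - 37 = 94171$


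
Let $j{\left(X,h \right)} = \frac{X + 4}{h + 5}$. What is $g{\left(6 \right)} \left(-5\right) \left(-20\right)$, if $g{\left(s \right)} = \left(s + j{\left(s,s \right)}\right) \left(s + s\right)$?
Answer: $\frac{91200}{11} \approx 8290.9$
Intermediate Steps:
$j{\left(X,h \right)} = \frac{4 + X}{5 + h}$
$g{\left(s \right)} = 2 s \left(s + \frac{4 + s}{5 + s}\right)$ ($g{\left(s \right)} = \left(s + \frac{4 + s}{5 + s}\right) \left(s + s\right) = \left(s + \frac{4 + s}{5 + s}\right) 2 s = 2 s \left(s + \frac{4 + s}{5 + s}\right)$)
$g{\left(6 \right)} \left(-5\right) \left(-20\right) = 2 \cdot 6 \frac{1}{5 + 6} \left(4 + 6 + 6 \left(5 + 6\right)\right) \left(-5\right) \left(-20\right) = 2 \cdot 6 \cdot \frac{1}{11} \left(4 + 6 + 6 \cdot 11\right) \left(-5\right) \left(-20\right) = 2 \cdot 6 \cdot \frac{1}{11} \left(4 + 6 + 66\right) \left(-5\right) \left(-20\right) = 2 \cdot 6 \cdot \frac{1}{11} \cdot 76 \left(-5\right) \left(-20\right) = \frac{912}{11} \left(-5\right) \left(-20\right) = \left(- \frac{4560}{11}\right) \left(-20\right) = \frac{91200}{11}$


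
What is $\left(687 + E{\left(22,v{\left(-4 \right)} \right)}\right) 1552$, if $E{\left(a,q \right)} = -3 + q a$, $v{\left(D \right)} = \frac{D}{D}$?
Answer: $1095712$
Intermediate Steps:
$v{\left(D \right)} = 1$
$E{\left(a,q \right)} = -3 + a q$
$\left(687 + E{\left(22,v{\left(-4 \right)} \right)}\right) 1552 = \left(687 + \left(-3 + 22 \cdot 1\right)\right) 1552 = \left(687 + \left(-3 + 22\right)\right) 1552 = \left(687 + 19\right) 1552 = 706 \cdot 1552 = 1095712$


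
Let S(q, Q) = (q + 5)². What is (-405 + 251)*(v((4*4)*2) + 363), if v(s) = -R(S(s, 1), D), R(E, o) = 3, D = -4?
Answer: -55440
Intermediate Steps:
S(q, Q) = (5 + q)²
v(s) = -3 (v(s) = -1*3 = -3)
(-405 + 251)*(v((4*4)*2) + 363) = (-405 + 251)*(-3 + 363) = -154*360 = -55440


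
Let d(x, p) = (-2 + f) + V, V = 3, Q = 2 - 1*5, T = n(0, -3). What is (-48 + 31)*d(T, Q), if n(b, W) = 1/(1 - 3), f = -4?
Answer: 51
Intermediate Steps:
n(b, W) = -1/2 (n(b, W) = 1/(-2) = -1/2)
T = -1/2 ≈ -0.50000
Q = -3 (Q = 2 - 5 = -3)
d(x, p) = -3 (d(x, p) = (-2 - 4) + 3 = -6 + 3 = -3)
(-48 + 31)*d(T, Q) = (-48 + 31)*(-3) = -17*(-3) = 51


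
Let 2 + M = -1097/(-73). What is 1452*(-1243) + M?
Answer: -131752077/73 ≈ -1.8048e+6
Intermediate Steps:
M = 951/73 (M = -2 - 1097/(-73) = -2 - 1097*(-1/73) = -2 + 1097/73 = 951/73 ≈ 13.027)
1452*(-1243) + M = 1452*(-1243) + 951/73 = -1804836 + 951/73 = -131752077/73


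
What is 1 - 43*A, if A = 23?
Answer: -988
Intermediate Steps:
1 - 43*A = 1 - 43*23 = 1 - 989 = -988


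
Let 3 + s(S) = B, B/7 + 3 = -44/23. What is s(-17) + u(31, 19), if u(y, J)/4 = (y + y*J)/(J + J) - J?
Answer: -21032/437 ≈ -48.128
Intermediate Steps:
B = -791/23 (B = -21 + 7*(-44/23) = -21 - 308/23 = -791/23 ≈ -34.391)
s(S) = -860/23 (s(S) = -3 - 791/23 = -860/23)
u(y, J) = -4*J + 2*(y + J*y)/J (u(y, J) = 4*((y + y*J)/(J + J) - J) = 4*((y + J*y)/((2*J)) - J) = 4*((y + J*y)*(1/(2*J)) - J) = 4*((y + J*y)/(2*J) - J) = 4*(-J + (y + J*y)/(2*J)) = -4*J + 2*(y + J*y)/J)
s(-17) + u(31, 19) = -860/23 + (-4*19 + 2*31 + 2*31/19) = -860/23 + (-76 + 62 + 2*31*(1/19)) = -860/23 + (-76 + 62 + 62/19) = -860/23 - 204/19 = -21032/437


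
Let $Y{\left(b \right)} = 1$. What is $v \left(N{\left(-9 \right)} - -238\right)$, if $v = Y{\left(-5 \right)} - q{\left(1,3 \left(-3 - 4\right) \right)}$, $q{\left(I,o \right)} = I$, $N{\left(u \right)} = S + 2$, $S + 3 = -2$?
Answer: $0$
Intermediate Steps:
$S = -5$ ($S = -3 - 2 = -5$)
$N{\left(u \right)} = -3$ ($N{\left(u \right)} = -5 + 2 = -3$)
$v = 0$ ($v = 1 - 1 = 0$)
$v \left(N{\left(-9 \right)} - -238\right) = 0 \left(-3 - -238\right) = 0 \left(-3 + 238\right) = 0 \cdot 235 = 0$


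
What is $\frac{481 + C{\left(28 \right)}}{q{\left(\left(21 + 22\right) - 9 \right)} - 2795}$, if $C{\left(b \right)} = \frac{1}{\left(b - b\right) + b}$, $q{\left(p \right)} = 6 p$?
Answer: $- \frac{13469}{72548} \approx -0.18566$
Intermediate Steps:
$C{\left(b \right)} = \frac{1}{b}$ ($C{\left(b \right)} = \frac{1}{0 + b} = \frac{1}{b}$)
$\frac{481 + C{\left(28 \right)}}{q{\left(\left(21 + 22\right) - 9 \right)} - 2795} = \frac{481 + \frac{1}{28}}{6 \left(\left(21 + 22\right) - 9\right) - 2795} = \frac{481 + \frac{1}{28}}{6 \left(43 - 9\right) - 2795} = \frac{13469}{28 \left(6 \cdot 34 - 2795\right)} = \frac{13469}{28 \left(204 - 2795\right)} = \frac{13469}{28 \left(-2591\right)} = \frac{13469}{28} \left(- \frac{1}{2591}\right) = - \frac{13469}{72548}$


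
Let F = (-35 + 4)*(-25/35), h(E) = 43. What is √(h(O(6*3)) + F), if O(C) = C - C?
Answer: 2*√798/7 ≈ 8.0711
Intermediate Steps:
O(C) = 0
F = 155/7 (F = -(-775)/35 = -31*(-5/7) = 155/7 ≈ 22.143)
√(h(O(6*3)) + F) = √(43 + 155/7) = √(456/7) = 2*√798/7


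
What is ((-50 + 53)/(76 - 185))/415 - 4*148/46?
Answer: -13389629/1040405 ≈ -12.870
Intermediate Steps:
((-50 + 53)/(76 - 185))/415 - 4*148/46 = (3/(-109))*(1/415) - 592*1/46 = (3*(-1/109))*(1/415) - 296/23 = -3/109*1/415 - 296/23 = -3/45235 - 296/23 = -13389629/1040405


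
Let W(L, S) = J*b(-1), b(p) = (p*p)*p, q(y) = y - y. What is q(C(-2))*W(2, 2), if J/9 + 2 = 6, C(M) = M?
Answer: 0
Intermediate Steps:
J = 36 (J = -18 + 9*6 = -18 + 54 = 36)
q(y) = 0
b(p) = p³ (b(p) = p²*p = p³)
W(L, S) = -36 (W(L, S) = 36*(-1)³ = 36*(-1) = -36)
q(C(-2))*W(2, 2) = 0*(-36) = 0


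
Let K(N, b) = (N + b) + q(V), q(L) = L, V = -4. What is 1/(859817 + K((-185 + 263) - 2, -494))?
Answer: 1/859395 ≈ 1.1636e-6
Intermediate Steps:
K(N, b) = -4 + N + b (K(N, b) = (N + b) - 4 = -4 + N + b)
1/(859817 + K((-185 + 263) - 2, -494)) = 1/(859817 + (-4 + ((-185 + 263) - 2) - 494)) = 1/(859817 + (-4 + (78 - 2) - 494)) = 1/(859817 + (-4 + 76 - 494)) = 1/(859817 - 422) = 1/859395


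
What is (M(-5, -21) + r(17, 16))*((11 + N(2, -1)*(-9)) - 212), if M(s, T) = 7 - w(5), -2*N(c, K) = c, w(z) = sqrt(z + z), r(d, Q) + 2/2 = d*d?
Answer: -56640 + 192*sqrt(10) ≈ -56033.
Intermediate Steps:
r(d, Q) = -1 + d**2 (r(d, Q) = -1 + d*d = -1 + d**2)
w(z) = sqrt(2)*sqrt(z) (w(z) = sqrt(2*z) = sqrt(2)*sqrt(z))
N(c, K) = -c/2
M(s, T) = 7 - sqrt(10) (M(s, T) = 7 - sqrt(2)*sqrt(5) = 7 - sqrt(10))
(M(-5, -21) + r(17, 16))*((11 + N(2, -1)*(-9)) - 212) = ((7 - sqrt(10)) + (-1 + 17**2))*((11 - 1/2*2*(-9)) - 212) = ((7 - sqrt(10)) + (-1 + 289))*((11 - 1*(-9)) - 212) = ((7 - sqrt(10)) + 288)*((11 + 9) - 212) = (295 - sqrt(10))*(20 - 212) = (295 - sqrt(10))*(-192) = -56640 + 192*sqrt(10)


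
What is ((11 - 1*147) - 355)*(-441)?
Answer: 216531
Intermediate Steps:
((11 - 1*147) - 355)*(-441) = ((11 - 147) - 355)*(-441) = (-136 - 355)*(-441) = -491*(-441) = 216531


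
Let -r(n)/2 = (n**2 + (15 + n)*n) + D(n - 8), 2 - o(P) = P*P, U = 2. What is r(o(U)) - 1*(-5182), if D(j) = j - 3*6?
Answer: 5282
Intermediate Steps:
D(j) = -18 + j (D(j) = j - 18 = -18 + j)
o(P) = 2 - P**2 (o(P) = 2 - P*P = 2 - P**2)
r(n) = 52 - 2*n - 2*n**2 - 2*n*(15 + n) (r(n) = -2*((n**2 + (15 + n)*n) + (-18 + (n - 8))) = -2*((n**2 + n*(15 + n)) + (-18 + (-8 + n))) = -2*((n**2 + n*(15 + n)) + (-26 + n)) = -2*(-26 + n + n**2 + n*(15 + n)) = 52 - 2*n - 2*n**2 - 2*n*(15 + n))
r(o(U)) - 1*(-5182) = (52 - 32*(2 - 1*2**2) - 4*(2 - 1*2**2)**2) - 1*(-5182) = (52 - 32*(2 - 1*4) - 4*(2 - 1*4)**2) + 5182 = (52 - 32*(2 - 4) - 4*(2 - 4)**2) + 5182 = (52 - 32*(-2) - 4*(-2)**2) + 5182 = (52 + 64 - 4*4) + 5182 = (52 + 64 - 16) + 5182 = 100 + 5182 = 5282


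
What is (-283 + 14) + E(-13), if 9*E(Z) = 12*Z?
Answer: -859/3 ≈ -286.33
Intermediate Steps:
E(Z) = 4*Z/3 (E(Z) = (12*Z)/9 = 4*Z/3)
(-283 + 14) + E(-13) = (-283 + 14) + (4/3)*(-13) = -269 - 52/3 = -859/3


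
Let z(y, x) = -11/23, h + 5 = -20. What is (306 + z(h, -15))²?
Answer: 49378729/529 ≈ 93344.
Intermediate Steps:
h = -25 (h = -5 - 20 = -25)
z(y, x) = -11/23 (z(y, x) = -11*1/23 = -11/23)
(306 + z(h, -15))² = (306 - 11/23)² = (7027/23)² = 49378729/529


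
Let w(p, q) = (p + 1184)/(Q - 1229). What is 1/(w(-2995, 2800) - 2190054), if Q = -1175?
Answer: -2404/5264888005 ≈ -4.5661e-7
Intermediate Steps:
w(p, q) = -296/601 - p/2404 (w(p, q) = (p + 1184)/(-1175 - 1229) = (1184 + p)/(-2404) = (1184 + p)*(-1/2404) = -296/601 - p/2404)
1/(w(-2995, 2800) - 2190054) = 1/((-296/601 - 1/2404*(-2995)) - 2190054) = 1/((-296/601 + 2995/2404) - 2190054) = 1/(1811/2404 - 2190054) = 1/(-5264888005/2404) = -2404/5264888005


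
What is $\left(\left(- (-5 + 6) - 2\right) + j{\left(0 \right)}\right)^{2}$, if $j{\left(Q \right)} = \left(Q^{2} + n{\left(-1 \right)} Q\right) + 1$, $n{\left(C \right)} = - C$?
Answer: $4$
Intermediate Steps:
$j{\left(Q \right)} = 1 + Q + Q^{2}$ ($j{\left(Q \right)} = \left(Q^{2} + \left(-1\right) \left(-1\right) Q\right) + 1 = \left(Q^{2} + 1 Q\right) + 1 = \left(Q^{2} + Q\right) + 1 = \left(Q + Q^{2}\right) + 1 = 1 + Q + Q^{2}$)
$\left(\left(- (-5 + 6) - 2\right) + j{\left(0 \right)}\right)^{2} = \left(\left(- (-5 + 6) - 2\right) + \left(1 + 0 + 0^{2}\right)\right)^{2} = \left(\left(\left(-1\right) 1 - 2\right) + \left(1 + 0 + 0\right)\right)^{2} = \left(\left(-1 - 2\right) + 1\right)^{2} = \left(-3 + 1\right)^{2} = \left(-2\right)^{2} = 4$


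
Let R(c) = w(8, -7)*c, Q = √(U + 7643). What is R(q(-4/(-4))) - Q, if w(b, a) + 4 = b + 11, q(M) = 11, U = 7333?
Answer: 165 - 24*√26 ≈ 42.624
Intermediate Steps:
w(b, a) = 7 + b (w(b, a) = -4 + (b + 11) = -4 + (11 + b) = 7 + b)
Q = 24*√26 (Q = √(7333 + 7643) = √14976 = 24*√26 ≈ 122.38)
R(c) = 15*c (R(c) = (7 + 8)*c = 15*c)
R(q(-4/(-4))) - Q = 15*11 - 24*√26 = 165 - 24*√26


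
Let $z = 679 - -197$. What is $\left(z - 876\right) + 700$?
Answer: $700$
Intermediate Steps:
$z = 876$ ($z = 679 + 197 = 876$)
$\left(z - 876\right) + 700 = \left(876 - 876\right) + 700 = 0 + 700 = 700$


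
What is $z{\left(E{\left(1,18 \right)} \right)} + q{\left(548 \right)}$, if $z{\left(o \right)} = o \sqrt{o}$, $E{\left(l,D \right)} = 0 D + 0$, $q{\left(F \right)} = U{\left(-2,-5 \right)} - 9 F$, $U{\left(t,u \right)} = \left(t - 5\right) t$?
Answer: $-4918$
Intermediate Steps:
$U{\left(t,u \right)} = t \left(-5 + t\right)$ ($U{\left(t,u \right)} = \left(t - 5\right) t = \left(-5 + t\right) t = t \left(-5 + t\right)$)
$q{\left(F \right)} = 14 - 9 F$ ($q{\left(F \right)} = - 2 \left(-5 - 2\right) - 9 F = \left(-2\right) \left(-7\right) - 9 F = 14 - 9 F$)
$E{\left(l,D \right)} = 0$ ($E{\left(l,D \right)} = 0 + 0 = 0$)
$z{\left(o \right)} = o^{\frac{3}{2}}$
$z{\left(E{\left(1,18 \right)} \right)} + q{\left(548 \right)} = 0^{\frac{3}{2}} + \left(14 - 4932\right) = 0 + \left(14 - 4932\right) = 0 - 4918 = -4918$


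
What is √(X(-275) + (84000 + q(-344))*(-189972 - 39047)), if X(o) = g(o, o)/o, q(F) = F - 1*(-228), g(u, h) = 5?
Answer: I*√58113365132955/55 ≈ 1.386e+5*I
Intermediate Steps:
q(F) = 228 + F (q(F) = F + 228 = 228 + F)
X(o) = 5/o
√(X(-275) + (84000 + q(-344))*(-189972 - 39047)) = √(5/(-275) + (84000 + (228 - 344))*(-189972 - 39047)) = √(5*(-1/275) + (84000 - 116)*(-229019)) = √(-1/55 + 83884*(-229019)) = √(-1/55 - 19211029796) = √(-1056606638781/55) = I*√58113365132955/55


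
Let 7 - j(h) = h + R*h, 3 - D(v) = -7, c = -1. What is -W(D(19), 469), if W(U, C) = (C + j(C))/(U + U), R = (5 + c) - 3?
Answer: 231/10 ≈ 23.100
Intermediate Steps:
D(v) = 10 (D(v) = 3 - 1*(-7) = 3 + 7 = 10)
R = 1 (R = (5 - 1) - 3 = 4 - 3 = 1)
j(h) = 7 - 2*h (j(h) = 7 - (h + 1*h) = 7 - (h + h) = 7 - 2*h)
W(U, C) = (7 - C)/(2*U) (W(U, C) = (C + (7 - 2*C))/(U + U) = (7 - C)/((2*U)) = (7 - C)*(1/(2*U)) = (7 - C)/(2*U))
-W(D(19), 469) = -(7 - 1*469)/(2*10) = -(7 - 469)/(2*10) = -(-462)/(2*10) = -1*(-231/10) = 231/10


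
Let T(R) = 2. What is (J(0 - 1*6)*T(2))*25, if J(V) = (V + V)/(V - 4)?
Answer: 60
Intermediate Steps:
J(V) = 2*V/(-4 + V) (J(V) = (2*V)/(-4 + V) = 2*V/(-4 + V))
(J(0 - 1*6)*T(2))*25 = ((2*(0 - 1*6)/(-4 + (0 - 1*6)))*2)*25 = ((2*(0 - 6)/(-4 + (0 - 6)))*2)*25 = ((2*(-6)/(-4 - 6))*2)*25 = ((2*(-6)/(-10))*2)*25 = ((2*(-6)*(-⅒))*2)*25 = ((6/5)*2)*25 = (12/5)*25 = 60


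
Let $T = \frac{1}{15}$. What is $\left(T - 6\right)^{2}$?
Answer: $\frac{7921}{225} \approx 35.204$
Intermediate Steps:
$T = \frac{1}{15} \approx 0.066667$
$\left(T - 6\right)^{2} = \left(\frac{1}{15} - 6\right)^{2} = \left(- \frac{89}{15}\right)^{2} = \frac{7921}{225}$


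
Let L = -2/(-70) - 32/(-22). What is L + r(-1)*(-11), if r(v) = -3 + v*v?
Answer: 9041/385 ≈ 23.483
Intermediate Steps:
L = 571/385 (L = -2*(-1/70) - 32*(-1/22) = 1/35 + 16/11 = 571/385 ≈ 1.4831)
r(v) = -3 + v**2
L + r(-1)*(-11) = 571/385 + (-3 + (-1)**2)*(-11) = 571/385 + (-3 + 1)*(-11) = 571/385 - 2*(-11) = 571/385 + 22 = 9041/385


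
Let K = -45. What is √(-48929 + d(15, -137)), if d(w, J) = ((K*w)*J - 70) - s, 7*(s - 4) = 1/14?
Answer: √8520510/14 ≈ 208.50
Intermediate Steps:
s = 393/98 (s = 4 + (⅐)/14 = 4 + (⅐)*(1/14) = 4 + 1/98 = 393/98 ≈ 4.0102)
d(w, J) = -7253/98 - 45*J*w (d(w, J) = ((-45*w)*J - 70) - 1*393/98 = (-45*J*w - 70) - 393/98 = (-70 - 45*J*w) - 393/98 = -7253/98 - 45*J*w)
√(-48929 + d(15, -137)) = √(-48929 + (-7253/98 - 45*(-137)*15)) = √(-48929 + (-7253/98 + 92475)) = √(-48929 + 9055297/98) = √(4260255/98) = √8520510/14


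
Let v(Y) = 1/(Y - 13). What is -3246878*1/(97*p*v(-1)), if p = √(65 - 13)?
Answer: 22728146*√13/1261 ≈ 64986.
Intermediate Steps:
p = 2*√13 (p = √52 = 2*√13 ≈ 7.2111)
v(Y) = 1/(-13 + Y)
-3246878*1/(97*p*v(-1)) = -3246878*√13*(-13 - 1)/2522 = -3246878*(-7*√13/1261) = -(-22728146)*√13/1261 = 22728146*√13/1261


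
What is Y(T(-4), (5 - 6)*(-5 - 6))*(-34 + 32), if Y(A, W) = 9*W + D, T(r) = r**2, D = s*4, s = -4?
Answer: -166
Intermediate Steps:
D = -16 (D = -4*4 = -16)
Y(A, W) = -16 + 9*W (Y(A, W) = 9*W - 16 = -16 + 9*W)
Y(T(-4), (5 - 6)*(-5 - 6))*(-34 + 32) = (-16 + 9*((5 - 6)*(-5 - 6)))*(-34 + 32) = (-16 + 9*(-1*(-11)))*(-2) = (-16 + 9*11)*(-2) = (-16 + 99)*(-2) = 83*(-2) = -166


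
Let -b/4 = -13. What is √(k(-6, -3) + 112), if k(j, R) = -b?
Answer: 2*√15 ≈ 7.7460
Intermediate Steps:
b = 52 (b = -4*(-13) = 52)
k(j, R) = -52 (k(j, R) = -1*52 = -52)
√(k(-6, -3) + 112) = √(-52 + 112) = √60 = 2*√15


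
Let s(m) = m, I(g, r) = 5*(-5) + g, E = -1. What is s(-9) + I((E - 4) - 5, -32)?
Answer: -44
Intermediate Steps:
I(g, r) = -25 + g
s(-9) + I((E - 4) - 5, -32) = -9 + (-25 + ((-1 - 4) - 5)) = -9 + (-25 + (-5 - 5)) = -9 + (-25 - 10) = -9 - 35 = -44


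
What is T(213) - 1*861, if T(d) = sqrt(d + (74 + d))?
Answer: -861 + 10*sqrt(5) ≈ -838.64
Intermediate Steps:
T(d) = sqrt(74 + 2*d)
T(213) - 1*861 = sqrt(74 + 2*213) - 1*861 = sqrt(74 + 426) - 861 = sqrt(500) - 861 = 10*sqrt(5) - 861 = -861 + 10*sqrt(5)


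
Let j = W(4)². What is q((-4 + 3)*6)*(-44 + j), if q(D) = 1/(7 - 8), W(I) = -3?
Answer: 35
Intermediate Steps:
j = 9 (j = (-3)² = 9)
q(D) = -1 (q(D) = 1/(-1) = -1)
q((-4 + 3)*6)*(-44 + j) = -(-44 + 9) = -1*(-35) = 35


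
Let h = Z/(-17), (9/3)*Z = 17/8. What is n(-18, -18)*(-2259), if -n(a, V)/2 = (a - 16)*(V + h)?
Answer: 5542833/2 ≈ 2.7714e+6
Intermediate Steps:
Z = 17/24 (Z = (17/8)/3 = (17*(⅛))/3 = (⅓)*(17/8) = 17/24 ≈ 0.70833)
h = -1/24 (h = (17/24)/(-17) = (17/24)*(-1/17) = -1/24 ≈ -0.041667)
n(a, V) = -2*(-16 + a)*(-1/24 + V) (n(a, V) = -2*(a - 16)*(V - 1/24) = -2*(-16 + a)*(-1/24 + V))
n(-18, -18)*(-2259) = (-4/3 + 32*(-18) + (1/12)*(-18) - 2*(-18)*(-18))*(-2259) = (-4/3 - 576 - 3/2 - 648)*(-2259) = -7361/6*(-2259) = 5542833/2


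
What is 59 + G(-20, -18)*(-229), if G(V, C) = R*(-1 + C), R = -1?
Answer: -4292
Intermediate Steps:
G(V, C) = 1 - C (G(V, C) = -(-1 + C) = 1 - C)
59 + G(-20, -18)*(-229) = 59 + (1 - 1*(-18))*(-229) = 59 + (1 + 18)*(-229) = 59 + 19*(-229) = 59 - 4351 = -4292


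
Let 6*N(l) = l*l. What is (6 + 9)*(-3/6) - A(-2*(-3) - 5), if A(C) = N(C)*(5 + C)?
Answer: -17/2 ≈ -8.5000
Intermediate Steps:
N(l) = l²/6 (N(l) = (l*l)/6 = l²/6)
A(C) = C²*(5 + C)/6 (A(C) = (C²/6)*(5 + C) = C²*(5 + C)/6)
(6 + 9)*(-3/6) - A(-2*(-3) - 5) = (6 + 9)*(-3/6) - (-2*(-3) - 5)²*(5 + (-2*(-3) - 5))/6 = 15*(-3*⅙) - (6 - 5)²*(5 + (6 - 5))/6 = 15*(-½) - 1²*(5 + 1)/6 = -15/2 - 6/6 = -15/2 - 1*1 = -15/2 - 1 = -17/2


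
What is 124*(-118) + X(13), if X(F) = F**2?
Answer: -14463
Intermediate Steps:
124*(-118) + X(13) = 124*(-118) + 13**2 = -14632 + 169 = -14463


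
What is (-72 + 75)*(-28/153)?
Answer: -28/51 ≈ -0.54902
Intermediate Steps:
(-72 + 75)*(-28/153) = 3*(-28*1/153) = 3*(-28/153) = -28/51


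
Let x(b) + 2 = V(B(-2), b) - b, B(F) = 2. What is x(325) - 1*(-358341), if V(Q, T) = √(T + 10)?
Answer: 358014 + √335 ≈ 3.5803e+5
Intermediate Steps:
V(Q, T) = √(10 + T)
x(b) = -2 + √(10 + b) - b (x(b) = -2 + (√(10 + b) - b) = -2 + √(10 + b) - b)
x(325) - 1*(-358341) = (-2 + √(10 + 325) - 1*325) - 1*(-358341) = (-2 + √335 - 325) + 358341 = (-327 + √335) + 358341 = 358014 + √335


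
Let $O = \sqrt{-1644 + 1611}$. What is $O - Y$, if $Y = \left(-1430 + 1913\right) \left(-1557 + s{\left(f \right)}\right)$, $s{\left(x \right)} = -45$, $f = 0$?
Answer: $773766 + i \sqrt{33} \approx 7.7377 \cdot 10^{5} + 5.7446 i$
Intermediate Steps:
$O = i \sqrt{33}$ ($O = \sqrt{-33} = i \sqrt{33} \approx 5.7446 i$)
$Y = -773766$ ($Y = \left(-1430 + 1913\right) \left(-1557 - 45\right) = 483 \left(-1602\right) = -773766$)
$O - Y = i \sqrt{33} - -773766 = i \sqrt{33} + 773766 = 773766 + i \sqrt{33}$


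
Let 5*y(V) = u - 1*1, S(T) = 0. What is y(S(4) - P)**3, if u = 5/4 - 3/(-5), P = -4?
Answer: 4913/1000000 ≈ 0.0049130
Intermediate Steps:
u = 37/20 (u = 5*(1/4) - 3*(-1/5) = 5/4 + 3/5 = 37/20 ≈ 1.8500)
y(V) = 17/100 (y(V) = (37/20 - 1*1)/5 = (37/20 - 1)/5 = (1/5)*(17/20) = 17/100)
y(S(4) - P)**3 = (17/100)**3 = 4913/1000000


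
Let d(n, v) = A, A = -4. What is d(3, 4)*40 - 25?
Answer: -185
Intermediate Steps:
d(n, v) = -4
d(3, 4)*40 - 25 = -4*40 - 25 = -160 - 25 = -185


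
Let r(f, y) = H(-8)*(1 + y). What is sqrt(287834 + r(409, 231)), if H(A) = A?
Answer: sqrt(285978) ≈ 534.77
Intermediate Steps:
r(f, y) = -8 - 8*y (r(f, y) = -8*(1 + y) = -8 - 8*y)
sqrt(287834 + r(409, 231)) = sqrt(287834 + (-8 - 8*231)) = sqrt(287834 + (-8 - 1848)) = sqrt(287834 - 1856) = sqrt(285978)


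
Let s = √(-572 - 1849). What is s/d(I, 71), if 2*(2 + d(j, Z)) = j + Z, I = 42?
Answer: 6*I*√269/109 ≈ 0.90282*I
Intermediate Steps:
s = 3*I*√269 (s = √(-2421) = 3*I*√269 ≈ 49.204*I)
d(j, Z) = -2 + Z/2 + j/2 (d(j, Z) = -2 + (j + Z)/2 = -2 + (Z + j)/2 = -2 + (Z/2 + j/2) = -2 + Z/2 + j/2)
s/d(I, 71) = (3*I*√269)/(-2 + (½)*71 + (½)*42) = (3*I*√269)/(-2 + 71/2 + 21) = (3*I*√269)/(109/2) = (3*I*√269)*(2/109) = 6*I*√269/109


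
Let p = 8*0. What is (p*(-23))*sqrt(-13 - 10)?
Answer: 0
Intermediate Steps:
p = 0
(p*(-23))*sqrt(-13 - 10) = (0*(-23))*sqrt(-13 - 10) = 0*sqrt(-23) = 0*(I*sqrt(23)) = 0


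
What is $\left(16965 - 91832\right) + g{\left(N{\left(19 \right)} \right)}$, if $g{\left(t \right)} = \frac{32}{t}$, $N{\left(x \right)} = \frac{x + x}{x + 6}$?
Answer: $- \frac{1422073}{19} \approx -74846.0$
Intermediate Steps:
$N{\left(x \right)} = \frac{2 x}{6 + x}$
$\left(16965 - 91832\right) + g{\left(N{\left(19 \right)} \right)} = \left(16965 - 91832\right) + \frac{32}{2 \cdot 19 \frac{1}{6 + 19}} = -74867 + \frac{32}{2 \cdot 19 \cdot \frac{1}{25}} = -74867 + \frac{32}{\frac{38}{25}} = -74867 + 32 \cdot \frac{25}{38} = -74867 + \frac{400}{19} = - \frac{1422073}{19}$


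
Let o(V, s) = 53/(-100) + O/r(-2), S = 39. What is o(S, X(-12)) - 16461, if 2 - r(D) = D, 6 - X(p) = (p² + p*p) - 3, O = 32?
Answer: -1645353/100 ≈ -16454.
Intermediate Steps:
X(p) = 9 - 2*p² (X(p) = 6 - ((p² + p*p) - 3) = 6 - ((p² + p²) - 3) = 6 - (2*p² - 3) = 6 - (-3 + 2*p²) = 6 + (3 - 2*p²) = 9 - 2*p²)
r(D) = 2 - D
o(V, s) = 747/100 (o(V, s) = 53/(-100) + 32/(2 - 1*(-2)) = 53*(-1/100) + 32/(2 + 2) = -53/100 + 32/4 = -53/100 + 32*(¼) = -53/100 + 8 = 747/100)
o(S, X(-12)) - 16461 = 747/100 - 16461 = -1645353/100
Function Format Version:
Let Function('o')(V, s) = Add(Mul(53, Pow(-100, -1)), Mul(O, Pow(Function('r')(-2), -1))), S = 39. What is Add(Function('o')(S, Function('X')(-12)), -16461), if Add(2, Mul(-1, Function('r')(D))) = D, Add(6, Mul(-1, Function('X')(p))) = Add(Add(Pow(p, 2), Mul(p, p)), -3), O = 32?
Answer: Rational(-1645353, 100) ≈ -16454.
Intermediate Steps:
Function('X')(p) = Add(9, Mul(-2, Pow(p, 2))) (Function('X')(p) = Add(6, Mul(-1, Add(Add(Pow(p, 2), Mul(p, p)), -3))) = Add(6, Mul(-1, Add(Add(Pow(p, 2), Pow(p, 2)), -3))) = Add(6, Mul(-1, Add(Mul(2, Pow(p, 2)), -3))) = Add(6, Mul(-1, Add(-3, Mul(2, Pow(p, 2))))) = Add(6, Add(3, Mul(-2, Pow(p, 2)))) = Add(9, Mul(-2, Pow(p, 2))))
Function('r')(D) = Add(2, Mul(-1, D))
Function('o')(V, s) = Rational(747, 100) (Function('o')(V, s) = Add(Mul(53, Pow(-100, -1)), Mul(32, Pow(Add(2, Mul(-1, -2)), -1))) = Add(Mul(53, Rational(-1, 100)), Mul(32, Pow(Add(2, 2), -1))) = Add(Rational(-53, 100), Mul(32, Pow(4, -1))) = Add(Rational(-53, 100), Mul(32, Rational(1, 4))) = Add(Rational(-53, 100), 8) = Rational(747, 100))
Add(Function('o')(S, Function('X')(-12)), -16461) = Add(Rational(747, 100), -16461) = Rational(-1645353, 100)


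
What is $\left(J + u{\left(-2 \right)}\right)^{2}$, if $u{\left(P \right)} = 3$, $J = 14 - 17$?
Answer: $0$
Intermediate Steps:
$J = -3$
$\left(J + u{\left(-2 \right)}\right)^{2} = \left(-3 + 3\right)^{2} = 0^{2} = 0$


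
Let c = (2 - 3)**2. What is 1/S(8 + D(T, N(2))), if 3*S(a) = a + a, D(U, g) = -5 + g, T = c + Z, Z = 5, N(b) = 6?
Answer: 1/6 ≈ 0.16667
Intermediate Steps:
c = 1 (c = (-1)**2 = 1)
T = 6 (T = 1 + 5 = 6)
S(a) = 2*a/3 (S(a) = (a + a)/3 = (2*a)/3 = 2*a/3)
1/S(8 + D(T, N(2))) = 1/(2*(8 + (-5 + 6))/3) = 1/(2*(8 + 1)/3) = 1/((2/3)*9) = 1/6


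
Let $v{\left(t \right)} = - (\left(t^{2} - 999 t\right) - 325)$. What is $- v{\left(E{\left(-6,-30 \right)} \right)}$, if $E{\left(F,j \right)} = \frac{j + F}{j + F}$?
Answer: $-1323$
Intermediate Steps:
$E{\left(F,j \right)} = 1$ ($E{\left(F,j \right)} = \frac{F + j}{F + j} = 1$)
$v{\left(t \right)} = 325 - t^{2} + 999 t$ ($v{\left(t \right)} = - (-325 + t^{2} - 999 t) = 325 - t^{2} + 999 t$)
$- v{\left(E{\left(-6,-30 \right)} \right)} = - (325 - 1^{2} + 999 \cdot 1) = - (325 - 1 + 999) = \left(-1\right) 1323 = -1323$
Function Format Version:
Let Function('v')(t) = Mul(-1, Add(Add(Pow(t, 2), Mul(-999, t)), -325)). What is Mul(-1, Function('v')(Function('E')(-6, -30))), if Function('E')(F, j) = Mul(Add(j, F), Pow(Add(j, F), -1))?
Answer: -1323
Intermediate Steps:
Function('E')(F, j) = 1 (Function('E')(F, j) = Mul(Add(F, j), Pow(Add(F, j), -1)) = 1)
Function('v')(t) = Add(325, Mul(-1, Pow(t, 2)), Mul(999, t)) (Function('v')(t) = Mul(-1, Add(-325, Pow(t, 2), Mul(-999, t))) = Add(325, Mul(-1, Pow(t, 2)), Mul(999, t)))
Mul(-1, Function('v')(Function('E')(-6, -30))) = Mul(-1, Add(325, Mul(-1, Pow(1, 2)), Mul(999, 1))) = Mul(-1, Add(325, Mul(-1, 1), 999)) = Mul(-1, Add(325, -1, 999)) = Mul(-1, 1323) = -1323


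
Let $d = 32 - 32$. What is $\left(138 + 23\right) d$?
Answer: $0$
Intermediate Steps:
$d = 0$
$\left(138 + 23\right) d = \left(138 + 23\right) 0 = 161 \cdot 0 = 0$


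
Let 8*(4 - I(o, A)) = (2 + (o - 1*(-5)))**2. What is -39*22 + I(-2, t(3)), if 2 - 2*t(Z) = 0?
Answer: -6857/8 ≈ -857.13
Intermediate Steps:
t(Z) = 1 (t(Z) = 1 - 1/2*0 = 1 + 0 = 1)
I(o, A) = 4 - (7 + o)**2/8 (I(o, A) = 4 - (2 + (o - 1*(-5)))**2/8 = 4 - (2 + (o + 5))**2/8 = 4 - (2 + (5 + o))**2/8 = 4 - (7 + o)**2/8)
-39*22 + I(-2, t(3)) = -39*22 + (4 - (7 - 2)**2/8) = -858 + (4 - 1/8*5**2) = -858 + (4 - 1/8*25) = -858 + (4 - 25/8) = -858 + 7/8 = -6857/8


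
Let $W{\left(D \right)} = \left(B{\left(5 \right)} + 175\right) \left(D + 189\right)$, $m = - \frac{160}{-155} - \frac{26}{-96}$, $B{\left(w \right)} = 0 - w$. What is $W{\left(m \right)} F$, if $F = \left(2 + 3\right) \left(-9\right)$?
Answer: $- \frac{361043025}{248} \approx -1.4558 \cdot 10^{6}$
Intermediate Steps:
$B{\left(w \right)} = - w$
$m = \frac{1939}{1488}$ ($m = \left(-160\right) \left(- \frac{1}{155}\right) - - \frac{13}{48} = \frac{32}{31} + \frac{13}{48} = \frac{1939}{1488} \approx 1.3031$)
$W{\left(D \right)} = 32130 + 170 D$ ($W{\left(D \right)} = \left(\left(-1\right) 5 + 175\right) \left(D + 189\right) = \left(-5 + 175\right) \left(189 + D\right) = 170 \left(189 + D\right) = 32130 + 170 D$)
$F = -45$ ($F = 5 \left(-9\right) = -45$)
$W{\left(m \right)} F = \left(32130 + 170 \cdot \frac{1939}{1488}\right) \left(-45\right) = \left(32130 + \frac{164815}{744}\right) \left(-45\right) = \frac{24069535}{744} \left(-45\right) = - \frac{361043025}{248}$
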